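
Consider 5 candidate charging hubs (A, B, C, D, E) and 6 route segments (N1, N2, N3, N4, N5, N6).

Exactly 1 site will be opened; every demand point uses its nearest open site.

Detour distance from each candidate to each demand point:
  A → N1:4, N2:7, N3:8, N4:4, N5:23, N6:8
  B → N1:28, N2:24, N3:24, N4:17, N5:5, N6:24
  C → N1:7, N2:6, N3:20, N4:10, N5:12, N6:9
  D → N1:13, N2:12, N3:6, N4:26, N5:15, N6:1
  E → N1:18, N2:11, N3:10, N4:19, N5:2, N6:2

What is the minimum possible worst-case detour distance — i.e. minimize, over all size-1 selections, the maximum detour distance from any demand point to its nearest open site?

19

Open {E}.
  Farthest demand point is N4 at detour distance 19 (to E); all others are ≤ 19.
With {C} the worst case is 20.
With {A} the worst case is 23.
No size-1 selection achieves below 19.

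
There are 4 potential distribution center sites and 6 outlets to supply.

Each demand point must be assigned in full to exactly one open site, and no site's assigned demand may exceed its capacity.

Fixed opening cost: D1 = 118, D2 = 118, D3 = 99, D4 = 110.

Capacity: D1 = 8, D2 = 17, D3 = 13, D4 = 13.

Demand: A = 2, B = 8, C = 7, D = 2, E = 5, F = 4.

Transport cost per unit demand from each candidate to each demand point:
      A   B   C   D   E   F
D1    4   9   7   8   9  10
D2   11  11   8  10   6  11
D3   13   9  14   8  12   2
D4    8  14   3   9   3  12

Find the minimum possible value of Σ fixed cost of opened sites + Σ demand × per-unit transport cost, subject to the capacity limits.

Open {D2, D3}; cheapest assignment that respects the capacities:
  D2 (cap 17, load 16): A, C, D, E — cost 2×11 + 7×8 + 2×10 + 5×6 = 128
  D3 (cap 13, load 12): B, F — cost 8×9 + 4×2 = 80
  Shipping 208, fixed 217 → total 425.
  Any other capacity-feasible assignment to {D2, D3} ships for at least 208.
Compare {D2, D4}: its best feasible assignment gives total 438.
Compare {D1, D3, D4}: its best feasible assignment gives total 467.
Every other set of open sites that can feasibly serve all demand totals ≥ 438 even under its best assignment. Minimum: 425.

425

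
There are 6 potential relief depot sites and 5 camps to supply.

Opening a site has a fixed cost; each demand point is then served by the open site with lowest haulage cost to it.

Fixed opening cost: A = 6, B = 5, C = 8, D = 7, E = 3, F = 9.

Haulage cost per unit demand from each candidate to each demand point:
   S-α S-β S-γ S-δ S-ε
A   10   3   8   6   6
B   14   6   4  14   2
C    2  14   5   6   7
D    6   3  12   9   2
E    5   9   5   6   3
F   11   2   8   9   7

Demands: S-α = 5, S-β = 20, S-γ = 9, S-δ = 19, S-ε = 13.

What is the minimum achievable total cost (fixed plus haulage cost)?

248

Open {B, C, F}: assign each demand point to its cheapest open site.
  S-α→C 5×2=10, S-β→F 20×2=40, S-γ→B 9×4=36, S-δ→C 19×6=114, S-ε→B 13×2=26
  haulage cost 226, fixed 22 → total 248.
Compare {B, C, E, F}: haulage cost 226 + fixed 25 = 251.
Compare {A, B, C, F}: haulage cost 226 + fixed 28 = 254.
Compare {B, C, D, F}: haulage cost 226 + fixed 29 = 255.
All other subsets cost ≥ 251. Minimum total cost: 248.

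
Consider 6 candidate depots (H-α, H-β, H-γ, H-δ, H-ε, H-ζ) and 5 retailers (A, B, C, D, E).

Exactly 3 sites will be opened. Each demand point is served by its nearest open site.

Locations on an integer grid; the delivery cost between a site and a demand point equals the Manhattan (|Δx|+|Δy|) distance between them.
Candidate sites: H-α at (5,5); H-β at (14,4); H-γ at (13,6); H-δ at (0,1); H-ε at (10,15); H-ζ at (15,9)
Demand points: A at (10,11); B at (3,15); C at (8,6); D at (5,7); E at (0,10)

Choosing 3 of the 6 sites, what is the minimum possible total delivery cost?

Open {H-α, H-δ, H-ε}.
  A→H-ε 4, B→H-ε 7, C→H-α 4, D→H-α 2, E→H-δ 9  ⇒ total 26.
Compare {H-α, H-β, H-ε}: total 27.
Compare {H-α, H-γ, H-ε}: total 27.
No size-3 selection does better; minimum is 26.

26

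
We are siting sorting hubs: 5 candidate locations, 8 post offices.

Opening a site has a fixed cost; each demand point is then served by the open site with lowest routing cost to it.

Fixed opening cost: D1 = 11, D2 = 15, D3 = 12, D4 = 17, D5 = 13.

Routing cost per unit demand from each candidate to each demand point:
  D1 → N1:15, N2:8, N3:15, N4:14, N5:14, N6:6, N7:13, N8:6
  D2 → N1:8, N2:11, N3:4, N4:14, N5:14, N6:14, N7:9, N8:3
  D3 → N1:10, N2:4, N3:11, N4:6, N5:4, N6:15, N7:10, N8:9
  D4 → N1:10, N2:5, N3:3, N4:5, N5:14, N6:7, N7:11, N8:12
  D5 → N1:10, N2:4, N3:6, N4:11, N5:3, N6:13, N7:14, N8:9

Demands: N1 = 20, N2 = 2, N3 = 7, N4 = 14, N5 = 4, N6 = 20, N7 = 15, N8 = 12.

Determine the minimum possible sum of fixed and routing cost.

Open {D1, D2, D4, D5}: assign each demand point to its cheapest open site.
  N1→D2 20×8=160, N2→D5 2×4=8, N3→D4 7×3=21, N4→D4 14×5=70, N5→D5 4×3=12, N6→D1 20×6=120, N7→D2 15×9=135, N8→D2 12×3=36
  routing cost 562, fixed 56 → total 618.
Compare {D1, D2, D3, D4}: routing cost 566 + fixed 55 = 621.
Compare {D1, D2, D3}: routing cost 587 + fixed 38 = 625.
Compare {D2, D4, D5}: routing cost 582 + fixed 45 = 627.
All other subsets cost ≥ 621. Minimum total cost: 618.

618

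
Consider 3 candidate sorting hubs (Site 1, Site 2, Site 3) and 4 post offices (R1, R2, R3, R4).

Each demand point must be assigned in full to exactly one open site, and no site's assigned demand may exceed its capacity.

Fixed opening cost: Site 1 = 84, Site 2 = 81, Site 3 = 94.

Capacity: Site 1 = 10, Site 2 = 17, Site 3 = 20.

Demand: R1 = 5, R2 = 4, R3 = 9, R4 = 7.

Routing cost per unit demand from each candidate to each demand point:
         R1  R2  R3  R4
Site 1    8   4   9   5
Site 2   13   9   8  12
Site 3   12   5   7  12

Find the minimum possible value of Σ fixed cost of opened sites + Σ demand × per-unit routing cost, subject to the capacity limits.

Open {Site 1, Site 3}; cheapest assignment that respects the capacities:
  Site 1 (cap 10, load 7): R4 — cost 7×5 = 35
  Site 3 (cap 20, load 18): R1, R2, R3 — cost 5×12 + 4×5 + 9×7 = 143
  Shipping 178, fixed 178 → total 356.
  Any other capacity-feasible assignment to {Site 1, Site 3} ships for at least 178.
Compare {Site 1, Site 2}: its best feasible assignment gives total 377.
Compare {Site 2, Site 3}: its best feasible assignment gives total 402.
Every other set of open sites that can feasibly serve all demand totals ≥ 377 even under its best assignment. Minimum: 356.

356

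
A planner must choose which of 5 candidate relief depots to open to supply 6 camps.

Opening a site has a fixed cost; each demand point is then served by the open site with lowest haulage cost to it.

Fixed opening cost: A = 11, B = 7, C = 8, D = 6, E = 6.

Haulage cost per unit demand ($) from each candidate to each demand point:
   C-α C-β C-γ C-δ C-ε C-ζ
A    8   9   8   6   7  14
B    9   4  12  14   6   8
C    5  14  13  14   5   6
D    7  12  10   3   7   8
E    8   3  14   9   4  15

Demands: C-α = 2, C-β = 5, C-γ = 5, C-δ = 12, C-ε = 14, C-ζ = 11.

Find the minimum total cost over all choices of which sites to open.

Open {C, D, E}: assign each demand point to its cheapest open site.
  C-α→C 2×5=10, C-β→E 5×3=15, C-γ→D 5×10=50, C-δ→D 12×3=36, C-ε→E 14×4=56, C-ζ→C 11×6=66
  haulage cost 233, fixed 20 → total 253.
Compare {A, C, D, E}: haulage cost 223 + fixed 31 = 254.
Compare {B, C, D, E}: haulage cost 233 + fixed 27 = 260.
Compare {A, B, C, D, E}: haulage cost 223 + fixed 38 = 261.
All other subsets cost ≥ 254. Minimum total cost: 253.

253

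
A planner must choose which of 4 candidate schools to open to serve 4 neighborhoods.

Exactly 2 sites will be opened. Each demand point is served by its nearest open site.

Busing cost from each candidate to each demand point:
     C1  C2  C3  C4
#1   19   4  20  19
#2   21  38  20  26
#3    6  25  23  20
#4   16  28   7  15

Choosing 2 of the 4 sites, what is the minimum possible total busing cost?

Open {#1, #4}.
  C1→#4 16, C2→#1 4, C3→#4 7, C4→#4 15  ⇒ total 42.
Compare {#1, #3}: total 49.
Compare {#3, #4}: total 53.
No size-2 selection does better; minimum is 42.

42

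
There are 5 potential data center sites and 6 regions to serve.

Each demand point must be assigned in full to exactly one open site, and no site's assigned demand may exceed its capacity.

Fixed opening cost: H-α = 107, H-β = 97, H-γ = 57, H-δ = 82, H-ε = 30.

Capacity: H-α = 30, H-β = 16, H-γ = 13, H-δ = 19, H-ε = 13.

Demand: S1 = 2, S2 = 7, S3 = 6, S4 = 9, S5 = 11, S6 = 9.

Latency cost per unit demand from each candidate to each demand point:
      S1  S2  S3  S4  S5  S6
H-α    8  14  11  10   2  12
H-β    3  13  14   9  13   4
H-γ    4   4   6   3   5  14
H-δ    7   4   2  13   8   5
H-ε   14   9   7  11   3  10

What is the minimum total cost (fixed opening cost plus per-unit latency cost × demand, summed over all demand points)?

Open {H-β, H-γ, H-δ, H-ε}; cheapest assignment that respects the capacities:
  H-β (cap 16, load 11): S1, S6 — cost 2×3 + 9×4 = 42
  H-γ (cap 13, load 9): S4 — cost 9×3 = 27
  H-δ (cap 19, load 13): S2, S3 — cost 7×4 + 6×2 = 40
  H-ε (cap 13, load 11): S5 — cost 11×3 = 33
  Shipping 142, fixed 266 → total 408.
  Any other capacity-feasible assignment to {H-β, H-γ, H-δ, H-ε} ships for at least 142.
Compare {H-α, H-γ, H-δ}: its best feasible assignment gives total 442.
Compare {H-α, H-γ, H-δ, H-ε}: its best feasible assignment gives total 448.
Every other set of open sites that can feasibly serve all demand totals ≥ 442 even under its best assignment. Minimum: 408.

408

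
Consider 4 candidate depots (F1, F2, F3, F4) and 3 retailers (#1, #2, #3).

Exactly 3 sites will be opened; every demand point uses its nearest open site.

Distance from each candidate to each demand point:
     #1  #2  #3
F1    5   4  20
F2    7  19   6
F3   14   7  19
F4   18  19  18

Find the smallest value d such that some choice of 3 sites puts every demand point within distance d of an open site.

Open {F1, F2, F3}.
  Farthest demand point is #3 at distance 6 (to F2); all others are ≤ 6.
With {F1, F2, F4} the worst case is 6.
With {F2, F3, F4} the worst case is 7.
No size-3 selection achieves below 6.

6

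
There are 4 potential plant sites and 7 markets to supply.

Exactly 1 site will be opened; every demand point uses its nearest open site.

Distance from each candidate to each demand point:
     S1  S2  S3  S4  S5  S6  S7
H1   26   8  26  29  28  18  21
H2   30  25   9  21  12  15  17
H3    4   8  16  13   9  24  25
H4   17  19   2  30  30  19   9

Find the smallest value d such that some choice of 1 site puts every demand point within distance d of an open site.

25

Open {H3}.
  Farthest demand point is S7 at distance 25 (to H3); all others are ≤ 25.
With {H1} the worst case is 29.
With {H2} the worst case is 30.
No size-1 selection achieves below 25.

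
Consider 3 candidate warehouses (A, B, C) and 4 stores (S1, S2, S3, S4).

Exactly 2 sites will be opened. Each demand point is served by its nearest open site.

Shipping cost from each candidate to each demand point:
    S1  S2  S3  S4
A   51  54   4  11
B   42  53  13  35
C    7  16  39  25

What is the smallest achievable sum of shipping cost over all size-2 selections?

Open {A, C}.
  S1→C 7, S2→C 16, S3→A 4, S4→A 11  ⇒ total 38.
Compare {B, C}: total 61.
Compare {A, B}: total 110.

38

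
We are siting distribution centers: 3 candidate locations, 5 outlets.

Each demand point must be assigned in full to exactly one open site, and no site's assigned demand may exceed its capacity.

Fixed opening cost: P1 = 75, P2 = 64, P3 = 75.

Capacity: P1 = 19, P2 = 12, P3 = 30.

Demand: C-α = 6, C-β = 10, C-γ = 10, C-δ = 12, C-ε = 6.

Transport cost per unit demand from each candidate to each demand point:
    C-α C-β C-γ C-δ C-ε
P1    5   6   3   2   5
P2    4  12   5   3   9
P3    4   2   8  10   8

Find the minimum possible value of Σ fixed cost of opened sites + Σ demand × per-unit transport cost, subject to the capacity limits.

328

Open {P1, P3}; cheapest assignment that respects the capacities:
  P1 (cap 19, load 18): C-δ, C-ε — cost 12×2 + 6×5 = 54
  P3 (cap 30, load 26): C-α, C-β, C-γ — cost 6×4 + 10×2 + 10×8 = 124
  Shipping 178, fixed 150 → total 328.
  Any other capacity-feasible assignment to {P1, P3} ships for at least 178.
Compare {P1, P2, P3}: its best feasible assignment gives total 354.
Every other set of open sites that can feasibly serve all demand totals ≥ 354 even under its best assignment. Minimum: 328.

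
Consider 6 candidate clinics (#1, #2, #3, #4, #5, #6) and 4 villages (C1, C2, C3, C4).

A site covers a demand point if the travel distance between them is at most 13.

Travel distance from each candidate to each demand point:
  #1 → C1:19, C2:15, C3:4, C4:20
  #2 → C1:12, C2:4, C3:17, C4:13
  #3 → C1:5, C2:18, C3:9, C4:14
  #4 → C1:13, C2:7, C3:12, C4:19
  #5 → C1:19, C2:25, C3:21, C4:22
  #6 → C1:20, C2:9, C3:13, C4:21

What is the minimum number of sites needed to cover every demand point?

Coverage sets (demand points within 13 of each site):
  #1: {C3}
  #2: {C1, C2, C4}
  #3: {C1, C3}
  #4: {C1, C2, C3}
  #5: {}
  #6: {C2, C3}
No single site covers all 4 demand points.
But {#1, #2} covers everything, so the minimum is 2.

2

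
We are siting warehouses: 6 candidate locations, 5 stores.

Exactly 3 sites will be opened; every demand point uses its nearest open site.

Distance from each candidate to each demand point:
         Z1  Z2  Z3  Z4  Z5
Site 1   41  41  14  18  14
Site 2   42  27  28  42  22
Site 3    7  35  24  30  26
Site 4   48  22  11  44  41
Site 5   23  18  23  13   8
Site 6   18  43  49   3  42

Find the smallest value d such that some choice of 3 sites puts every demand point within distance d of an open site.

Open {Site 1, Site 3, Site 5}.
  Farthest demand point is Z2 at distance 18 (to Site 5); all others are ≤ 18.
With {Site 1, Site 5, Site 6} the worst case is 18.
With {Site 3, Site 4, Site 5} the worst case is 18.
No size-3 selection achieves below 18.

18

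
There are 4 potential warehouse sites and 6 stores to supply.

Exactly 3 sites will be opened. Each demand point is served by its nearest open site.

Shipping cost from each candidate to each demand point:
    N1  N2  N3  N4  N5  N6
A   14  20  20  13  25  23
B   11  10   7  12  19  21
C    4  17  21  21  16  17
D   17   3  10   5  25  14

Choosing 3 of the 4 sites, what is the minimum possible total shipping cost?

Open {B, C, D}.
  N1→C 4, N2→D 3, N3→B 7, N4→D 5, N5→C 16, N6→D 14  ⇒ total 49.
Compare {A, C, D}: total 52.
Compare {A, B, D}: total 59.
No size-3 selection does better; minimum is 49.

49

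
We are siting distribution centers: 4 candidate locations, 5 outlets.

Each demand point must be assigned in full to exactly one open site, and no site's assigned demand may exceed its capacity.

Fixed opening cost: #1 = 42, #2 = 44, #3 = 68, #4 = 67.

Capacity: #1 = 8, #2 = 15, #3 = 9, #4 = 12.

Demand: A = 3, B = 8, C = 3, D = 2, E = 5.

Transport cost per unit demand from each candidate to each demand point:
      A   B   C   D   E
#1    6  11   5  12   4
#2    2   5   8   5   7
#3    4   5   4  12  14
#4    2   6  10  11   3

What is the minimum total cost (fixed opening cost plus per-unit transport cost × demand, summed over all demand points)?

Open {#1, #2}; cheapest assignment that respects the capacities:
  #1 (cap 8, load 8): C, E — cost 3×5 + 5×4 = 35
  #2 (cap 15, load 13): A, B, D — cost 3×2 + 8×5 + 2×5 = 56
  Shipping 91, fixed 86 → total 177.
  Any other capacity-feasible assignment to {#1, #2} ships for at least 91.
Compare {#2, #4}: its best feasible assignment gives total 206.
Compare {#2, #3}: its best feasible assignment gives total 221.
Every other set of open sites that can feasibly serve all demand totals ≥ 206 even under its best assignment. Minimum: 177.

177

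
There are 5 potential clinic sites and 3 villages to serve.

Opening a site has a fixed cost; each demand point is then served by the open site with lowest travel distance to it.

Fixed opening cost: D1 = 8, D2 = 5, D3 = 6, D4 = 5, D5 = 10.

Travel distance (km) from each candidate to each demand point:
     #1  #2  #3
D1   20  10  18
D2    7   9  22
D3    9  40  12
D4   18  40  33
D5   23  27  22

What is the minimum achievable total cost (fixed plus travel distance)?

39

Open {D2, D3}: assign each demand point to its cheapest open site.
  #1→D2 7, #2→D2 9, #3→D3 12
  travel distance 28, fixed 11 → total 39.
Compare {D2}: travel distance 38 + fixed 5 = 43.
Compare {D2, D3, D4}: travel distance 28 + fixed 16 = 44.
Compare {D1, D3}: travel distance 31 + fixed 14 = 45.
All other subsets cost ≥ 43. Minimum total cost: 39.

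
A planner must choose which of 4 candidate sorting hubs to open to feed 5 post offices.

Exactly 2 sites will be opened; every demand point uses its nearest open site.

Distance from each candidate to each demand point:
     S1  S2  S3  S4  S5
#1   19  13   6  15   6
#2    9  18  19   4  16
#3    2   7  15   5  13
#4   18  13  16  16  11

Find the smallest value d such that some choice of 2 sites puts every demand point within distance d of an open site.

7

Open {#1, #3}.
  Farthest demand point is S2 at distance 7 (to #3); all others are ≤ 7.
With {#1, #2} the worst case is 13.
With {#2, #3} the worst case is 15.
No size-2 selection achieves below 7.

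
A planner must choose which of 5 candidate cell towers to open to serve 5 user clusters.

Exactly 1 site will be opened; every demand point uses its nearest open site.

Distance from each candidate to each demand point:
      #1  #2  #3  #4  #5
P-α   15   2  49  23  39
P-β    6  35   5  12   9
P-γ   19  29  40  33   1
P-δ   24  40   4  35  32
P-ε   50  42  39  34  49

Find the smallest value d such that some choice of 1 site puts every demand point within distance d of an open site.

35

Open {P-β}.
  Farthest demand point is #2 at distance 35 (to P-β); all others are ≤ 35.
With {P-γ} the worst case is 40.
With {P-δ} the worst case is 40.
No size-1 selection achieves below 35.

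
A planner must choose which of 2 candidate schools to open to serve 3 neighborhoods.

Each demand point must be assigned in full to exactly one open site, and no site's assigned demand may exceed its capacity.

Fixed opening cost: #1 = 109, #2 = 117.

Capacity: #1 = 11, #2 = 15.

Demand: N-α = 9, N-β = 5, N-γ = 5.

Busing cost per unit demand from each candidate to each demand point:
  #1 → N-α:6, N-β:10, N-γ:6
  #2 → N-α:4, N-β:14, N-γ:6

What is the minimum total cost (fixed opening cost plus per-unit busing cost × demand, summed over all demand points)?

342

Open {#1, #2}; cheapest assignment that respects the capacities:
  #1 (cap 11, load 10): N-β, N-γ — cost 5×10 + 5×6 = 80
  #2 (cap 15, load 9): N-α — cost 9×4 = 36
  Shipping 116, fixed 226 → total 342.
  Any other capacity-feasible assignment to {#1, #2} ships for at least 116.
Total demand is 19 and no other set of sites has combined capacity ≥ 19, so {#1, #2} is the only feasible choice of open sites. Minimum: 342.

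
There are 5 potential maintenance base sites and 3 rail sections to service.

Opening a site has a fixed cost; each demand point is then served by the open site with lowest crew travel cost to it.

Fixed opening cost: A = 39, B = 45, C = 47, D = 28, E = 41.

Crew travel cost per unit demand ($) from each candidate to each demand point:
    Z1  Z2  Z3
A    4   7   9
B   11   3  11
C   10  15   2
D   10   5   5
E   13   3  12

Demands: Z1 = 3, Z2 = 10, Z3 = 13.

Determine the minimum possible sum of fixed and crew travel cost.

173

Open {D}: assign each demand point to its cheapest open site.
  Z1→D 3×10=30, Z2→D 10×5=50, Z3→D 13×5=65
  crew travel cost 145, fixed 28 → total 173.
Compare {C, E}: crew travel cost 86 + fixed 88 = 174.
Compare {B, C}: crew travel cost 86 + fixed 92 = 178.
Compare {C, D}: crew travel cost 106 + fixed 75 = 181.
All other subsets cost ≥ 174. Minimum total cost: 173.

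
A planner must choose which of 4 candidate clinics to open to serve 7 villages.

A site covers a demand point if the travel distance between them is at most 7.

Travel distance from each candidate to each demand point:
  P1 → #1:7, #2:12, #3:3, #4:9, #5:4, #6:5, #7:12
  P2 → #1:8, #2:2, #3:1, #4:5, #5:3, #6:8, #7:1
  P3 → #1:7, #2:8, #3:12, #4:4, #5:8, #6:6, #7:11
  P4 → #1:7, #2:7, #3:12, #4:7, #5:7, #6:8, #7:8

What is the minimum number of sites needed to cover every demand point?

2

Coverage sets (demand points within 7 of each site):
  P1: {#1, #3, #5, #6}
  P2: {#2, #3, #4, #5, #7}
  P3: {#1, #4, #6}
  P4: {#1, #2, #4, #5}
No single site covers all 7 demand points.
But {P1, P2} covers everything, so the minimum is 2.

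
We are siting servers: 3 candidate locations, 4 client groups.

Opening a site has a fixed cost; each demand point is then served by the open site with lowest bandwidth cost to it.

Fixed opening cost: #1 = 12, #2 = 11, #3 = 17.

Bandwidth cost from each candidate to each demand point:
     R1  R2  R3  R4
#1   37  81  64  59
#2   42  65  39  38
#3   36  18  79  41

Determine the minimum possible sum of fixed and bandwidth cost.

Open {#2, #3}: assign each demand point to its cheapest open site.
  R1→#3 36, R2→#3 18, R3→#2 39, R4→#2 38
  bandwidth cost 131, fixed 28 → total 159.
Compare {#1, #2, #3}: bandwidth cost 131 + fixed 40 = 171.
Compare {#1, #3}: bandwidth cost 159 + fixed 29 = 188.
Compare {#3}: bandwidth cost 174 + fixed 17 = 191.
All other subsets cost ≥ 171. Minimum total cost: 159.

159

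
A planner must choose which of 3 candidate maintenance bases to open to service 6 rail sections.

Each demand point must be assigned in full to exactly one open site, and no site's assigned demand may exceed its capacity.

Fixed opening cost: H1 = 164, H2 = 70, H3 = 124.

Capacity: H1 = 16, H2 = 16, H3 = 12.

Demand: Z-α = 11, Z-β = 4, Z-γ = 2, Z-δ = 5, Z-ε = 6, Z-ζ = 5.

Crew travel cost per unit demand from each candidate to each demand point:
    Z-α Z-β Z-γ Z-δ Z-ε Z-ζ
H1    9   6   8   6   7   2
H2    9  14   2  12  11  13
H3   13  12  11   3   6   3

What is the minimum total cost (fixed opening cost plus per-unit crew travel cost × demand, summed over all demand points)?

Open {H1, H2, H3}; cheapest assignment that respects the capacities:
  H1 (cap 16, load 9): Z-β, Z-ζ — cost 4×6 + 5×2 = 34
  H2 (cap 16, load 13): Z-α, Z-γ — cost 11×9 + 2×2 = 103
  H3 (cap 12, load 11): Z-δ, Z-ε — cost 5×3 + 6×6 = 51
  Shipping 188, fixed 358 → total 546.
  Any other capacity-feasible assignment to {H1, H2, H3} ships for at least 188.
Total demand is 33 and no other set of sites has combined capacity ≥ 33, so {H1, H2, H3} is the only feasible choice of open sites. Minimum: 546.

546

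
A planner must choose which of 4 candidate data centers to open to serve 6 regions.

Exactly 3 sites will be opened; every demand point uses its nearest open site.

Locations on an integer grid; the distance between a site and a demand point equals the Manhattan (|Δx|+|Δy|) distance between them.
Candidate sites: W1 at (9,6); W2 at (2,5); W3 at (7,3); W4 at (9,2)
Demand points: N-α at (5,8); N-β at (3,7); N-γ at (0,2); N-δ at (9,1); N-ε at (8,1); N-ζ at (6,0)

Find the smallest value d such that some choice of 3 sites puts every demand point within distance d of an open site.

6

Open {W1, W2, W3}.
  Farthest demand point is N-α at distance 6 (to W1); all others are ≤ 6.
With {W1, W2, W4} the worst case is 6.
With {W2, W3, W4} the worst case is 6.
No size-3 selection achieves below 6.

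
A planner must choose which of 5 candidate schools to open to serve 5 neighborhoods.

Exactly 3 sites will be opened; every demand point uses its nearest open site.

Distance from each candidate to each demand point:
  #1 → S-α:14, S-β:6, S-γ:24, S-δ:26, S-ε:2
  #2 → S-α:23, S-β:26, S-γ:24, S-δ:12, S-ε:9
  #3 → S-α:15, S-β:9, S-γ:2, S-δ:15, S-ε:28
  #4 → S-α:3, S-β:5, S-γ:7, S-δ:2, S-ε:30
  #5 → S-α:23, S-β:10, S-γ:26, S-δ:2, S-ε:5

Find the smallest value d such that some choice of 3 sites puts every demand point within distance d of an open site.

Open {#1, #3, #4}.
  Farthest demand point is S-β at distance 5 (to #4); all others are ≤ 5.
With {#3, #4, #5} the worst case is 5.
With {#1, #2, #4} the worst case is 7.
No size-3 selection achieves below 5.

5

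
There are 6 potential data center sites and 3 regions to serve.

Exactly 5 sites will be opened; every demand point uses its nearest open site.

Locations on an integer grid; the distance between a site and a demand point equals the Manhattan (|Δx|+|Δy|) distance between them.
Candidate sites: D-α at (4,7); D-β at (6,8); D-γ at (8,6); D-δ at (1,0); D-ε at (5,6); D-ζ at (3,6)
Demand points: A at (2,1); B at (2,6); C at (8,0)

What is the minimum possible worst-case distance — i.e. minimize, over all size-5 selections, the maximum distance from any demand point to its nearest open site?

6

Open {D-α, D-β, D-γ, D-δ, D-ε}.
  Farthest demand point is C at distance 6 (to D-γ); all others are ≤ 6.
With {D-α, D-β, D-γ, D-δ, D-ζ} the worst case is 6.
With {D-α, D-β, D-γ, D-ε, D-ζ} the worst case is 6.
No size-5 selection achieves below 6.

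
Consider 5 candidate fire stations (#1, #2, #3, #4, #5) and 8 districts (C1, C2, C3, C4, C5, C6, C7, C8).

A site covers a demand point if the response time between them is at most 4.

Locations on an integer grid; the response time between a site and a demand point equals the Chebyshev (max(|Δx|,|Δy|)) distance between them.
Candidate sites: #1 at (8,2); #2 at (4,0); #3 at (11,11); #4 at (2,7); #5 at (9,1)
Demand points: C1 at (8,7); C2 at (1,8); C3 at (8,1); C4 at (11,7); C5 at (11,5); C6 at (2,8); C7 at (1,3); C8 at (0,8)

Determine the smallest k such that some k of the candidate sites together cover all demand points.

3

Coverage sets (demand points within 4 of each site):
  #1: {C3, C5}
  #2: {C3, C7}
  #3: {C1, C4}
  #4: {C2, C6, C7, C8}
  #5: {C3, C5}
No 2 sites suffice: every size-2 union leaves at least one demand point uncovered.
But {#1, #3, #4} covers everything, so the minimum is 3.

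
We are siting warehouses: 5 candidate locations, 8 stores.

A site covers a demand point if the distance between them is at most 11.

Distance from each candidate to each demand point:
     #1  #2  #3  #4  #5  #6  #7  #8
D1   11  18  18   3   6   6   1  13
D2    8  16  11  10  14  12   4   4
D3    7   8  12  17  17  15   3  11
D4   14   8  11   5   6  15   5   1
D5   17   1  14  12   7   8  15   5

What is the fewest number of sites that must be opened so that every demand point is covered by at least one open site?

2

Coverage sets (demand points within 11 of each site):
  D1: {#1, #4, #5, #6, #7}
  D2: {#1, #3, #4, #7, #8}
  D3: {#1, #2, #7, #8}
  D4: {#2, #3, #4, #5, #7, #8}
  D5: {#2, #5, #6, #8}
No single site covers all 8 demand points.
But {D1, D4} covers everything, so the minimum is 2.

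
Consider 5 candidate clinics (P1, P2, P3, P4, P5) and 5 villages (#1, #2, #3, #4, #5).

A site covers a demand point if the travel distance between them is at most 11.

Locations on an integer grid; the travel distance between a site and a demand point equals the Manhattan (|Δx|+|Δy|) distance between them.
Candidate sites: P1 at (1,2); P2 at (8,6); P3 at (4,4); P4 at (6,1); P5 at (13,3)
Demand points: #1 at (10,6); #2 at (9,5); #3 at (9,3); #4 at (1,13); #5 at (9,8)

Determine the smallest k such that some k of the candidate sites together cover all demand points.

2

Coverage sets (demand points within 11 of each site):
  P1: {#2, #3, #4}
  P2: {#1, #2, #3, #5}
  P3: {#1, #2, #3, #5}
  P4: {#1, #2, #3, #5}
  P5: {#1, #2, #3, #5}
No single site covers all 5 demand points.
But {P1, P2} covers everything, so the minimum is 2.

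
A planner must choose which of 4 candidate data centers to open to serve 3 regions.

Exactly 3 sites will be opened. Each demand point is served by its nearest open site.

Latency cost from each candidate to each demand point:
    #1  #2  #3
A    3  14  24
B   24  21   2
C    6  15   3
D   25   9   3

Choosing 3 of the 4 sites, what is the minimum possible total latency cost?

14

Open {A, B, D}.
  #1→A 3, #2→D 9, #3→B 2  ⇒ total 14.
Compare {A, C, D}: total 15.
Compare {B, C, D}: total 17.
No size-3 selection does better; minimum is 14.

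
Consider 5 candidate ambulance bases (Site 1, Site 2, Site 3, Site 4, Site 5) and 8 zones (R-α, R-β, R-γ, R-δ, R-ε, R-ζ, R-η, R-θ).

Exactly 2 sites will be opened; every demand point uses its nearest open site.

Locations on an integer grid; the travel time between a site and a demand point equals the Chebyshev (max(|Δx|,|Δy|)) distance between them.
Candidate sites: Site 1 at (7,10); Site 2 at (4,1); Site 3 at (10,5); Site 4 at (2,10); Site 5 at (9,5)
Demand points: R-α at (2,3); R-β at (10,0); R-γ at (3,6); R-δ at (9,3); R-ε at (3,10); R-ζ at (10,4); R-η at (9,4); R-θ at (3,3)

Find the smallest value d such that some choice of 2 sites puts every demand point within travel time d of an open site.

Open {Site 1, Site 2}.
  Farthest demand point is R-β at travel time 6 (to Site 2); all others are ≤ 6.
With {Site 2, Site 4} the worst case is 6.
With {Site 2, Site 5} the worst case is 6.
No size-2 selection achieves below 6.

6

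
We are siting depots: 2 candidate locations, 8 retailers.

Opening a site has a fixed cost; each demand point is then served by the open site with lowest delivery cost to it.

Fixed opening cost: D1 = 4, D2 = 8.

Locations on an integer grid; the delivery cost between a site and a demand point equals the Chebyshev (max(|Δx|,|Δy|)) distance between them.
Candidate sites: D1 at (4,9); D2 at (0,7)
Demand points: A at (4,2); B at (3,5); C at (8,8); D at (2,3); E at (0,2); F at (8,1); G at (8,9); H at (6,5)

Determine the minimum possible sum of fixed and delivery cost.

Open {D1}: assign each demand point to its cheapest open site.
  A→D1 7, B→D1 4, C→D1 4, D→D1 6, E→D1 7, F→D1 8, G→D1 4, H→D1 4
  delivery cost 44, fixed 4 → total 48.
Compare {D1, D2}: delivery cost 37 + fixed 12 = 49.
Compare {D2}: delivery cost 47 + fixed 8 = 55.

48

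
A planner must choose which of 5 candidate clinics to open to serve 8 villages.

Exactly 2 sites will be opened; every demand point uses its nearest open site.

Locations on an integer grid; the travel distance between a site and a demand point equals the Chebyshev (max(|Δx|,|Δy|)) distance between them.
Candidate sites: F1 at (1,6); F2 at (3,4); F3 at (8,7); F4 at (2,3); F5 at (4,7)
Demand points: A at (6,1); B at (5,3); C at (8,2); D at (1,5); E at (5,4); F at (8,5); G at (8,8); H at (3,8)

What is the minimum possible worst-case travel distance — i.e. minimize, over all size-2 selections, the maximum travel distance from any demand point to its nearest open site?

Open {F1, F2}.
  Farthest demand point is C at travel distance 5 (to F2); all others are ≤ 5.
With {F1, F3} the worst case is 5.
With {F1, F5} the worst case is 5.
No size-2 selection achieves below 5.

5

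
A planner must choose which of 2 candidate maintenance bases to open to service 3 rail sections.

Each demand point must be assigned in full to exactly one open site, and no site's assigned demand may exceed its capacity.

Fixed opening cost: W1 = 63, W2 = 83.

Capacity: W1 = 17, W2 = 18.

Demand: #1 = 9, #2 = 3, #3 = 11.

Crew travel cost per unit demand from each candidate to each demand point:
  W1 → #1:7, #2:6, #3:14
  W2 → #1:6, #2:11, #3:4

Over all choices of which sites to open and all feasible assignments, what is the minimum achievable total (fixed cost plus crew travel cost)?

271

Open {W1, W2}; cheapest assignment that respects the capacities:
  W1 (cap 17, load 12): #1, #2 — cost 9×7 + 3×6 = 81
  W2 (cap 18, load 11): #3 — cost 11×4 = 44
  Shipping 125, fixed 146 → total 271.
  Any other capacity-feasible assignment to {W1, W2} ships for at least 125.
Total demand is 23 and no other set of sites has combined capacity ≥ 23, so {W1, W2} is the only feasible choice of open sites. Minimum: 271.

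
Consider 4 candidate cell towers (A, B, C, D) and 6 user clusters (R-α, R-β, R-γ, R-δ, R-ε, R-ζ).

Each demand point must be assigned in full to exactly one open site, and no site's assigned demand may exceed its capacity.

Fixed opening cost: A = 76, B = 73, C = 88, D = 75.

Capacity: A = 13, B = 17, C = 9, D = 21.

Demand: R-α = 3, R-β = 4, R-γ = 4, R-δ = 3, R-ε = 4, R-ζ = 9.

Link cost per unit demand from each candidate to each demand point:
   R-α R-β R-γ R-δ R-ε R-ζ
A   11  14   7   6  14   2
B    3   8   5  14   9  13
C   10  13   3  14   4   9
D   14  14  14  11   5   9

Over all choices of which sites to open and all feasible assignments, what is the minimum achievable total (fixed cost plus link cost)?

282

Open {A, B}; cheapest assignment that respects the capacities:
  A (cap 13, load 12): R-δ, R-ζ — cost 3×6 + 9×2 = 36
  B (cap 17, load 15): R-α, R-β, R-γ, R-ε — cost 3×3 + 4×8 + 4×5 + 4×9 = 97
  Shipping 133, fixed 149 → total 282.
  Any other capacity-feasible assignment to {A, B} ships for at least 133.
Compare {A, B, D}: its best feasible assignment gives total 341.
Compare {A, B, C}: its best feasible assignment gives total 342.
Every other set of open sites that can feasibly serve all demand totals ≥ 341 even under its best assignment. Minimum: 282.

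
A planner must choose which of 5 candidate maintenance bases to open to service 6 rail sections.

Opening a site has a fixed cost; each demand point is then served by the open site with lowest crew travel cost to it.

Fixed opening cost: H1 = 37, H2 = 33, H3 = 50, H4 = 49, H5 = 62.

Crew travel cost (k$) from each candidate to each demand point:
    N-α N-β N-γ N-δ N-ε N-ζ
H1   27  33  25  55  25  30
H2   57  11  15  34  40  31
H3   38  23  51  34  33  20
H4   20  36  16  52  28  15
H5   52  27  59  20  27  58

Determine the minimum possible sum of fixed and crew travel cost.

205

Open {H2, H4}: assign each demand point to its cheapest open site.
  N-α→H4 20, N-β→H2 11, N-γ→H2 15, N-δ→H2 34, N-ε→H4 28, N-ζ→H4 15
  crew travel cost 123, fixed 82 → total 205.
Compare {H1, H2}: crew travel cost 142 + fixed 70 = 212.
Compare {H4}: crew travel cost 167 + fixed 49 = 216.
Compare {H2}: crew travel cost 188 + fixed 33 = 221.
All other subsets cost ≥ 212. Minimum total cost: 205.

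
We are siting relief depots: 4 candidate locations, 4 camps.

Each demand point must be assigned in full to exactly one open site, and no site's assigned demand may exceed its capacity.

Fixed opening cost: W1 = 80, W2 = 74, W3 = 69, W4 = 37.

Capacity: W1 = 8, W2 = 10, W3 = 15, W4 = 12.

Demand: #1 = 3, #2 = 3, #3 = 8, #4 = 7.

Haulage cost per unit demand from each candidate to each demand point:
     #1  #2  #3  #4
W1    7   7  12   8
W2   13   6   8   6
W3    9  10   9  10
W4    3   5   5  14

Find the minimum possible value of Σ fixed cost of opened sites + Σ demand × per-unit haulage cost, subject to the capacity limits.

Open {W2, W4}; cheapest assignment that respects the capacities:
  W2 (cap 10, load 10): #2, #4 — cost 3×6 + 7×6 = 60
  W4 (cap 12, load 11): #1, #3 — cost 3×3 + 8×5 = 49
  Shipping 109, fixed 111 → total 220.
  Any other capacity-feasible assignment to {W2, W4} ships for at least 109.
Compare {W3, W4}: its best feasible assignment gives total 255.
Compare {W2, W3, W4}: its best feasible assignment gives total 289.
Every other set of open sites that can feasibly serve all demand totals ≥ 255 even under its best assignment. Minimum: 220.

220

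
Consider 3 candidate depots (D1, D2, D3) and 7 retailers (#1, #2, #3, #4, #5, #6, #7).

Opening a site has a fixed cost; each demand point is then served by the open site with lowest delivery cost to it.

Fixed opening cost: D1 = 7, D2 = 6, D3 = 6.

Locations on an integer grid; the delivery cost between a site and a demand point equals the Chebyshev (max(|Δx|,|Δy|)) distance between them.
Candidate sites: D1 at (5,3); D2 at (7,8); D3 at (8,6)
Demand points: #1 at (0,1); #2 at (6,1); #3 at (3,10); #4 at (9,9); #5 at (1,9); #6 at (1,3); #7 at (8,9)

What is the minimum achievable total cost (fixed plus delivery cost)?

Open {D1, D2}: assign each demand point to its cheapest open site.
  #1→D1 5, #2→D1 2, #3→D2 4, #4→D2 2, #5→D1 6, #6→D1 4, #7→D2 1
  delivery cost 24, fixed 13 → total 37.
Compare {D2}: delivery cost 33 + fixed 6 = 39.
Compare {D1, D3}: delivery cost 28 + fixed 13 = 41.
Compare {D1}: delivery cost 36 + fixed 7 = 43.
All other subsets cost ≥ 39. Minimum total cost: 37.

37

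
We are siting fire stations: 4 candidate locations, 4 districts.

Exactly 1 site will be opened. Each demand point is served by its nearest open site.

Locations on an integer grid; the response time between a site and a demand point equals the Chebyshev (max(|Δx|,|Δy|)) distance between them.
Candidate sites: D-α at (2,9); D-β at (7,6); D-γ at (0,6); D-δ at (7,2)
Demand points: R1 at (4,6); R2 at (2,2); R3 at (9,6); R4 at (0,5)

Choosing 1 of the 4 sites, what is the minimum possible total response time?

Open {D-β}.
  R1→D-β 3, R2→D-β 5, R3→D-β 2, R4→D-β 7  ⇒ total 17.
Compare {D-γ}: total 18.
Compare {D-δ}: total 20.
No size-1 selection does better; minimum is 17.

17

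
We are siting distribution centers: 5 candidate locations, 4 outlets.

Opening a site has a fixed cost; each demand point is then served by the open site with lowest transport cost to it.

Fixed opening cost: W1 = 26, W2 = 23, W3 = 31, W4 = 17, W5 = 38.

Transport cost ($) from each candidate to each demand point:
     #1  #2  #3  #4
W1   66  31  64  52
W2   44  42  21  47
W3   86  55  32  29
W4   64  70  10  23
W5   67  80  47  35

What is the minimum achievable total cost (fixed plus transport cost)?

159

Open {W2, W4}: assign each demand point to its cheapest open site.
  #1→W2 44, #2→W2 42, #3→W4 10, #4→W4 23
  transport cost 119, fixed 40 → total 159.
Compare {W1, W4}: transport cost 128 + fixed 43 = 171.
Compare {W1, W2, W4}: transport cost 108 + fixed 66 = 174.
Compare {W2}: transport cost 154 + fixed 23 = 177.
All other subsets cost ≥ 171. Minimum total cost: 159.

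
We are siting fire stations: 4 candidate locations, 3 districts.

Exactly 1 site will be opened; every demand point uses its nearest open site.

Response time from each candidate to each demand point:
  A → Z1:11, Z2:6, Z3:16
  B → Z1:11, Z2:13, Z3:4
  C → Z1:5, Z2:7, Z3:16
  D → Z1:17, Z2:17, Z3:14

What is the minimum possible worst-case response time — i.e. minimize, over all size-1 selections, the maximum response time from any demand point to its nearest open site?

Open {B}.
  Farthest demand point is Z2 at response time 13 (to B); all others are ≤ 13.
With {A} the worst case is 16.
With {C} the worst case is 16.
No size-1 selection achieves below 13.

13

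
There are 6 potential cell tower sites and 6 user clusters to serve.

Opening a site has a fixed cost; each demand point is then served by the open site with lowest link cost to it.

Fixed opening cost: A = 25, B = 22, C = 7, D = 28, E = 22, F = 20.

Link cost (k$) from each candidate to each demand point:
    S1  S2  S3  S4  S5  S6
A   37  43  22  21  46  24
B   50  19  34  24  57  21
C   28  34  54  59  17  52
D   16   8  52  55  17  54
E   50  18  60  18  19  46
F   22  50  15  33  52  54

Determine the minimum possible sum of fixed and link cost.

Open {A, D}: assign each demand point to its cheapest open site.
  S1→D 16, S2→D 8, S3→A 22, S4→A 21, S5→D 17, S6→A 24
  link cost 108, fixed 53 → total 161.
Compare {B, C, F}: link cost 118 + fixed 49 = 167.
Compare {A, C, D}: link cost 108 + fixed 60 = 168.
Compare {B, D}: link cost 120 + fixed 50 = 170.
All other subsets cost ≥ 167. Minimum total cost: 161.

161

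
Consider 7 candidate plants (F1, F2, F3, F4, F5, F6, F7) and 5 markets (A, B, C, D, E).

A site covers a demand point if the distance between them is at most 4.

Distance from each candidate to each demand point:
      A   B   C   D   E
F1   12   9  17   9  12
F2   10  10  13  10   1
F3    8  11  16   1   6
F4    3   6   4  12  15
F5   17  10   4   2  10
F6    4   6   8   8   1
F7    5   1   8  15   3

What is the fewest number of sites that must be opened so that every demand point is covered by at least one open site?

Coverage sets (demand points within 4 of each site):
  F1: {}
  F2: {E}
  F3: {D}
  F4: {A, C}
  F5: {C, D}
  F6: {A, E}
  F7: {B, E}
No 2 sites suffice: every size-2 union leaves at least one demand point uncovered.
But {F3, F4, F7} covers everything, so the minimum is 3.

3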